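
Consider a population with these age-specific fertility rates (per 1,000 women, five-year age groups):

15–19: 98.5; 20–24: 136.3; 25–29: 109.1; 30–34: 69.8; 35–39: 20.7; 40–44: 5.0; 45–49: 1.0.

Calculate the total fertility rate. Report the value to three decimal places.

Sum of ASFRs = 98.5 + 136.3 + 109.1 + 69.8 + 20.7 + 5.0 + 1.0 = 440.4
TFR = 5 × 440.4 / 1000 = 2.202

2.202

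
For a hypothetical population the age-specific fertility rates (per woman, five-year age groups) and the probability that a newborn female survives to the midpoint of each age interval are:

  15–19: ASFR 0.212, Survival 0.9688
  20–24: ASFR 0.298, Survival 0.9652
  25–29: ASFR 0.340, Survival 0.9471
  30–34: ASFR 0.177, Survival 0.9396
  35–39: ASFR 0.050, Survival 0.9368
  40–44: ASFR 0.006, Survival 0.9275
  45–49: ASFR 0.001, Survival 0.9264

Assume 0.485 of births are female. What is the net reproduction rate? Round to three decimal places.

2.509

Proportion female at birth = 0.485.
Per-age-group product (5 × ASFR × survival probability):
  15–19: 5 × 0.212 × 0.9688 = 1.02693
  20–24: 5 × 0.298 × 0.9652 = 1.43815
  25–29: 5 × 0.340 × 0.9471 = 1.61007
  30–34: 5 × 0.177 × 0.9396 = 0.83155
  35–39: 5 × 0.050 × 0.9368 = 0.23420
  40–44: 5 × 0.006 × 0.9275 = 0.02783
  45–49: 5 × 0.001 × 0.9264 = 0.00463
Sum = 5.17336
NRR = 0.485 × 5.17336 = 2.50908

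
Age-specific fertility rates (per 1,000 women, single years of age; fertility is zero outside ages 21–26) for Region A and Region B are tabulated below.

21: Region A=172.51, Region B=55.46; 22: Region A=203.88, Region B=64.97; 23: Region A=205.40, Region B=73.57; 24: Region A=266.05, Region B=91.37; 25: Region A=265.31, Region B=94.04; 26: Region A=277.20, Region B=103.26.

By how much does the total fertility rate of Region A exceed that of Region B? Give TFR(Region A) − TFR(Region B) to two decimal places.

0.91

Region A:
  Sum of ASFRs = 172.51 + 203.88 + 205.40 + 266.05 + 265.31 + 277.20 = 1390.35
  TFR = 1390.35 / 1000 = 1.39035
Region B:
  Sum of ASFRs = 55.46 + 64.97 + 73.57 + 91.37 + 94.04 + 103.26 = 482.67
  TFR = 482.67 / 1000 = 0.48267
Difference = 1.39035 − 0.48267 = 0.90768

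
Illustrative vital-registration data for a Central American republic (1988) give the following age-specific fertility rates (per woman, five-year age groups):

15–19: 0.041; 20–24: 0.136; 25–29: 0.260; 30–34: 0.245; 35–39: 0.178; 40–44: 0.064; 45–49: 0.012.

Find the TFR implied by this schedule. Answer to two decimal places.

Sum of ASFRs = 0.041 + 0.136 + 0.260 + 0.245 + 0.178 + 0.064 + 0.012 = 0.936
TFR = 5 × 0.936 = 4.68

4.68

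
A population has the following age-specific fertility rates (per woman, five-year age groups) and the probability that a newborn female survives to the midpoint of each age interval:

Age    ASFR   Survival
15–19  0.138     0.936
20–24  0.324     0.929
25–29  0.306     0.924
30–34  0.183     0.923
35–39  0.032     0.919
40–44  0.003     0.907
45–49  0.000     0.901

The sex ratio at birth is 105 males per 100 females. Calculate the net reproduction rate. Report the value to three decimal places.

Proportion female at birth = 100 / (100 + 105) = 0.48780.
Each age group contributes 5 × ASFR × survival:
  15–19: 5 × 0.138 × 0.936 = 0.64584
  20–24: 5 × 0.324 × 0.929 = 1.50498
  25–29: 5 × 0.306 × 0.924 = 1.41372
  30–34: 5 × 0.183 × 0.923 = 0.84455
  35–39: 5 × 0.032 × 0.919 = 0.14704
  40–44: 5 × 0.003 × 0.907 = 0.01361
  45–49: 5 × 0.000 × 0.901 = 0.00000
Sum = 4.56974
NRR = 0.48780 × 4.56974 = 2.22912

2.229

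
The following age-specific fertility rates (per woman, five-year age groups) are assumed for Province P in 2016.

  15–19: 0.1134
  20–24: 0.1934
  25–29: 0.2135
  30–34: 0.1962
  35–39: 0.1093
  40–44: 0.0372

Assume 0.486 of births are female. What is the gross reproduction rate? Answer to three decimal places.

Proportion female at birth = 0.486.
Sum of ASFRs = 0.1134 + 0.1934 + 0.2135 + 0.1962 + 0.1093 + 0.0372 = 0.8630
TFR = 5 × 0.8630 = 4.315
GRR = 0.486 × 4.315 = 2.09709

2.097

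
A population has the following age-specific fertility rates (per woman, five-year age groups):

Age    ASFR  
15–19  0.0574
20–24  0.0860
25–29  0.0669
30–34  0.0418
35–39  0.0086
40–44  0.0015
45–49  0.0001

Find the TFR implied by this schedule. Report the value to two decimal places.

Sum of ASFRs = 0.0574 + 0.0860 + 0.0669 + 0.0418 + 0.0086 + 0.0015 + 0.0001 = 0.2623
TFR = 5 × 0.2623 = 1.3115

1.31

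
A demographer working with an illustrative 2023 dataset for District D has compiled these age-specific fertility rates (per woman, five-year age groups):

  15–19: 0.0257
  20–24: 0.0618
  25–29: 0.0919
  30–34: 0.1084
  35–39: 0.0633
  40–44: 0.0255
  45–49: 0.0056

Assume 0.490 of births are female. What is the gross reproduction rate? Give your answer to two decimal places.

Proportion female at birth = 0.490.
Sum of ASFRs = 0.0257 + 0.0618 + 0.0919 + 0.1084 + 0.0633 + 0.0255 + 0.0056 = 0.3822
TFR = 5 × 0.3822 = 1.911
GRR = 0.490 × 1.911 = 0.93639

0.94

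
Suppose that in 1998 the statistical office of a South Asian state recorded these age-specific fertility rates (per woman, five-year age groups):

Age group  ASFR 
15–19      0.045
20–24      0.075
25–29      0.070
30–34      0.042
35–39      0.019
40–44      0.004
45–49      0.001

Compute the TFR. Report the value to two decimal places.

1.28

Sum of ASFRs = 0.045 + 0.075 + 0.070 + 0.042 + 0.019 + 0.004 + 0.001 = 0.256
TFR = 5 × 0.256 = 1.28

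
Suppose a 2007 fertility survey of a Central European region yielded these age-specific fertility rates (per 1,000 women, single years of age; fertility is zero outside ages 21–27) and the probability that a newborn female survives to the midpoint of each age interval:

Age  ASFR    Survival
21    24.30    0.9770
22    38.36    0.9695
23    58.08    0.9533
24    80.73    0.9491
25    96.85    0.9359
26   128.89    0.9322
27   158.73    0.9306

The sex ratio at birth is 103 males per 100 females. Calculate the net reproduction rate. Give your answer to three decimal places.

0.272

Proportion female at birth = 100 / (100 + 103) = 0.49261.
Each age group contributes 1 × ASFR × survival:
  21: 1 × 24.30/1000 × 0.9770 = 0.02374
  22: 1 × 38.36/1000 × 0.9695 = 0.03719
  23: 1 × 58.08/1000 × 0.9533 = 0.05537
  24: 1 × 80.73/1000 × 0.9491 = 0.07662
  25: 1 × 96.85/1000 × 0.9359 = 0.09064
  26: 1 × 128.89/1000 × 0.9322 = 0.12015
  27: 1 × 158.73/1000 × 0.9306 = 0.14771
Sum = 0.55142
NRR = 0.49261 × 0.55142 = 0.27164
With NRR below 1 the population is below replacement fertility.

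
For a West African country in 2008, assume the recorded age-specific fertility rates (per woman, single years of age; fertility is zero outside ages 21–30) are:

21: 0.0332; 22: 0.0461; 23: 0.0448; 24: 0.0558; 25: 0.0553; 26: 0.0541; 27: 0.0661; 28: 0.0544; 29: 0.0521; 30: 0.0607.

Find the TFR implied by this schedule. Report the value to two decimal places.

Sum of ASFRs = 0.0332 + 0.0461 + 0.0448 + 0.0558 + 0.0553 + 0.0541 + 0.0661 + 0.0544 + 0.0521 + 0.0607 = 0.5226
TFR = 0.5226

0.52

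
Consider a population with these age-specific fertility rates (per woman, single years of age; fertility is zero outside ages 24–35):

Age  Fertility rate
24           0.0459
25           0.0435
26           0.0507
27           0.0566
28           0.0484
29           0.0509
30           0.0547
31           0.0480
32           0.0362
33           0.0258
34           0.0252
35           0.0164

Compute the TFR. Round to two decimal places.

Sum of ASFRs = 0.0459 + 0.0435 + 0.0507 + 0.0566 + 0.0484 + 0.0509 + 0.0547 + 0.0480 + 0.0362 + 0.0258 + 0.0252 + 0.0164 = 0.5023
TFR = 0.5023

0.50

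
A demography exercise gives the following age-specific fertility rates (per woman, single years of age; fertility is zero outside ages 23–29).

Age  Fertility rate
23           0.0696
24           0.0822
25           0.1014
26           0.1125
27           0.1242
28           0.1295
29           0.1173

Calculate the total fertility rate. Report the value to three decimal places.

0.737

Sum of ASFRs = 0.0696 + 0.0822 + 0.1014 + 0.1125 + 0.1242 + 0.1295 + 0.1173 = 0.7367
TFR = 0.7367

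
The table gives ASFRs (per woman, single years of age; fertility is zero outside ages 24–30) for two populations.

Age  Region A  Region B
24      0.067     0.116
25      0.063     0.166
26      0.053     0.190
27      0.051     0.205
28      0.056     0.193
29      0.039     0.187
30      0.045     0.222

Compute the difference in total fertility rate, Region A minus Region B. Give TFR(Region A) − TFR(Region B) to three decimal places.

Region A:
  Sum of ASFRs = 0.067 + 0.063 + 0.053 + 0.051 + 0.056 + 0.039 + 0.045 = 0.374
  TFR = 0.374
Region B:
  Sum of ASFRs = 0.116 + 0.166 + 0.190 + 0.205 + 0.193 + 0.187 + 0.222 = 1.279
  TFR = 1.279
Difference = 0.374 − 1.279 = -0.905

-0.905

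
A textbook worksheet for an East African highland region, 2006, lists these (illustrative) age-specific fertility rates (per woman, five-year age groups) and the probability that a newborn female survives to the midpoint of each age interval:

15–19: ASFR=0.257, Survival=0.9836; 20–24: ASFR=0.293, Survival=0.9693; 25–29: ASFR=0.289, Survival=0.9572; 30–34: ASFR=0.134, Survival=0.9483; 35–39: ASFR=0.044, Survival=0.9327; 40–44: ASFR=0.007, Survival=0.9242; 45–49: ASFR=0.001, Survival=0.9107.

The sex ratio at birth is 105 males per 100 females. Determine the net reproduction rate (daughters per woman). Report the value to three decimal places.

2.412

Proportion female at birth = 100 / (100 + 105) = 0.48780.
Each age group contributes 5 × ASFR × survival:
  15–19: 5 × 0.257 × 0.9836 = 1.26393
  20–24: 5 × 0.293 × 0.9693 = 1.42002
  25–29: 5 × 0.289 × 0.9572 = 1.38315
  30–34: 5 × 0.134 × 0.9483 = 0.63536
  35–39: 5 × 0.044 × 0.9327 = 0.20519
  40–44: 5 × 0.007 × 0.9242 = 0.03235
  45–49: 5 × 0.001 × 0.9107 = 0.00455
Sum = 4.94455
NRR = 0.48780 × 4.94455 = 2.41195
An NRR exceeding 1 indicates intrinsic growth under these rates.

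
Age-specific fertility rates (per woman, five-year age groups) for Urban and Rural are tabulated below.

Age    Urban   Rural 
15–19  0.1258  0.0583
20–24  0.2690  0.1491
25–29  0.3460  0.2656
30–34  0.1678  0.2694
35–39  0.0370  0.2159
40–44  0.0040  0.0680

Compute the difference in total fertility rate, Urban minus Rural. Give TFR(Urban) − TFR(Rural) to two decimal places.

Urban:
  Sum of ASFRs = 0.1258 + 0.2690 + 0.3460 + 0.1678 + 0.0370 + 0.0040 = 0.9496
  TFR = 5 × 0.9496 = 4.748
Rural:
  Sum of ASFRs = 0.0583 + 0.1491 + 0.2656 + 0.2694 + 0.2159 + 0.0680 = 1.0263
  TFR = 5 × 1.0263 = 5.1315
Difference = 4.748 − 5.1315 = -0.3835

-0.38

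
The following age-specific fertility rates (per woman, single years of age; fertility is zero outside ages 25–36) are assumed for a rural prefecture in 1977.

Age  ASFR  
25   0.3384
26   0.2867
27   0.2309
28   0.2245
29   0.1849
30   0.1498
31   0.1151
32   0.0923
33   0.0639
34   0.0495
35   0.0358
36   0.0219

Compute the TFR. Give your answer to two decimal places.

1.79

Sum of ASFRs = 0.3384 + 0.2867 + 0.2309 + 0.2245 + 0.1849 + 0.1498 + 0.1151 + 0.0923 + 0.0639 + 0.0495 + 0.0358 + 0.0219 = 1.7937
TFR = 1.7937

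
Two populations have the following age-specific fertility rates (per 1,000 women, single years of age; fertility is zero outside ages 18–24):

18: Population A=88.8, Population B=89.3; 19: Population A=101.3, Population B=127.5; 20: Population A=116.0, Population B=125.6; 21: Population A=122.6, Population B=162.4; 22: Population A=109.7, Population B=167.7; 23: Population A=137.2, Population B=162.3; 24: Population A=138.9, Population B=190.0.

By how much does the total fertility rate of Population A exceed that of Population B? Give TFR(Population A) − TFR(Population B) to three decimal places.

-0.210

Population A:
  Sum of ASFRs = 88.8 + 101.3 + 116.0 + 122.6 + 109.7 + 137.2 + 138.9 = 814.5
  TFR = 814.5 / 1000 = 0.8145
Population B:
  Sum of ASFRs = 89.3 + 127.5 + 125.6 + 162.4 + 167.7 + 162.3 + 190.0 = 1024.8
  TFR = 1024.8 / 1000 = 1.0248
Difference = 0.8145 − 1.0248 = -0.2103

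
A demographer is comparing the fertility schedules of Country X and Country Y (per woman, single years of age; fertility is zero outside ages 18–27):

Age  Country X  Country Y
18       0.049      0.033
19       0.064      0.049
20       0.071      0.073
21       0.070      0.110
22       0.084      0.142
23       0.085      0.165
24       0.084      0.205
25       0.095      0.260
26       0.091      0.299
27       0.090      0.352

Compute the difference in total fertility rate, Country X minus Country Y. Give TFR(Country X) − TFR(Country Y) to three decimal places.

Country X:
  Sum of ASFRs = 0.049 + 0.064 + 0.071 + 0.070 + 0.084 + 0.085 + 0.084 + 0.095 + 0.091 + 0.090 = 0.783
  TFR = 0.783
Country Y:
  Sum of ASFRs = 0.033 + 0.049 + 0.073 + 0.110 + 0.142 + 0.165 + 0.205 + 0.260 + 0.299 + 0.352 = 1.688
  TFR = 1.688
Difference = 0.783 − 1.688 = -0.905

-0.905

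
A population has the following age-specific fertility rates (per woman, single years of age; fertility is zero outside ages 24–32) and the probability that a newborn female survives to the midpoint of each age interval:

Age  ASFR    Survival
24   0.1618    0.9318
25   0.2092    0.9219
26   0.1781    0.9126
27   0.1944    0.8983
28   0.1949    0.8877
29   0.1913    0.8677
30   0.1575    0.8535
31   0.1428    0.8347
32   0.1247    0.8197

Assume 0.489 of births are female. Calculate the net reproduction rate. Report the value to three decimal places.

Proportion female at birth = 0.489.
Per-age-group product (1 × ASFR × survival probability):
  24: 1 × 0.1618 × 0.9318 = 0.15077
  25: 1 × 0.2092 × 0.9219 = 0.19286
  26: 1 × 0.1781 × 0.9126 = 0.16253
  27: 1 × 0.1944 × 0.8983 = 0.17463
  28: 1 × 0.1949 × 0.8877 = 0.17301
  29: 1 × 0.1913 × 0.8677 = 0.16599
  30: 1 × 0.1575 × 0.8535 = 0.13443
  31: 1 × 0.1428 × 0.8347 = 0.11920
  32: 1 × 0.1247 × 0.8197 = 0.10222
Sum = 1.37564
NRR = 0.489 × 1.37564 = 0.67269
NRR < 1, so the cohort does not fully replace itself.

0.673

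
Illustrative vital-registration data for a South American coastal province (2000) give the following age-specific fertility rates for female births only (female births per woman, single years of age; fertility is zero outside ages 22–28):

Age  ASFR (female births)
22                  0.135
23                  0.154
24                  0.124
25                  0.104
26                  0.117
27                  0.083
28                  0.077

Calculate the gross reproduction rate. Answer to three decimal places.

Sum of female ASFRs = 0.135 + 0.154 + 0.124 + 0.104 + 0.117 + 0.083 + 0.077 = 0.794
GRR = 0.794

0.794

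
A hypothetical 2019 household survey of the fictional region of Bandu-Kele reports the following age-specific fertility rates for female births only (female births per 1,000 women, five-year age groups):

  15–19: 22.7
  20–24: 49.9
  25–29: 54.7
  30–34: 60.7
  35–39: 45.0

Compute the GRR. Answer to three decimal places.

1.165

Sum of female ASFRs = 22.7 + 49.9 + 54.7 + 60.7 + 45.0 = 233.0
GRR = 5 × 233.0 / 1000 = 1.165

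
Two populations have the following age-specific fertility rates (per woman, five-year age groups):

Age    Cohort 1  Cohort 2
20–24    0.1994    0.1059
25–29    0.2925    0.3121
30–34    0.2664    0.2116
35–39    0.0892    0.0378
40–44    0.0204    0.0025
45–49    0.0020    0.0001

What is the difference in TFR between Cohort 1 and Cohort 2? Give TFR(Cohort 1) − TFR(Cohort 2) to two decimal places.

Cohort 1:
  Sum of ASFRs = 0.1994 + 0.2925 + 0.2664 + 0.0892 + 0.0204 + 0.0020 = 0.8699
  TFR = 5 × 0.8699 = 4.3495
Cohort 2:
  Sum of ASFRs = 0.1059 + 0.3121 + 0.2116 + 0.0378 + 0.0025 + 0.0001 = 0.6700
  TFR = 5 × 0.6700 = 3.35
Difference = 4.3495 − 3.35 = 0.9995

1.00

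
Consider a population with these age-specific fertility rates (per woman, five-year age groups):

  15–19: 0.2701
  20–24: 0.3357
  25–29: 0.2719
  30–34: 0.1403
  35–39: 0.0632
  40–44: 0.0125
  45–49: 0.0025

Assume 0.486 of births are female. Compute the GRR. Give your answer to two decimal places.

Proportion female at birth = 0.486.
Sum of ASFRs = 0.2701 + 0.3357 + 0.2719 + 0.1403 + 0.0632 + 0.0125 + 0.0025 = 1.0962
TFR = 5 × 1.0962 = 5.481
GRR = 0.486 × 5.481 = 2.66377

2.66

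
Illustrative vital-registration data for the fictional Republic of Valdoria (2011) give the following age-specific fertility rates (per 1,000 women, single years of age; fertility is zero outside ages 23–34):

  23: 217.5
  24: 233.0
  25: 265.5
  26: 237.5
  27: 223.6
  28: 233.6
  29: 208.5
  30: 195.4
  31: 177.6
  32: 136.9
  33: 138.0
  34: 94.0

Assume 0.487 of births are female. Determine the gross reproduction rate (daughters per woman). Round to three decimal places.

Proportion female at birth = 0.487.
Sum of ASFRs = 217.5 + 233.0 + 265.5 + 237.5 + 223.6 + 233.6 + 208.5 + 195.4 + 177.6 + 136.9 + 138.0 + 94.0 = 2361.1
TFR = 2361.1 / 1000 = 2.3611
GRR = 0.487 × 2.3611 = 1.14986

1.150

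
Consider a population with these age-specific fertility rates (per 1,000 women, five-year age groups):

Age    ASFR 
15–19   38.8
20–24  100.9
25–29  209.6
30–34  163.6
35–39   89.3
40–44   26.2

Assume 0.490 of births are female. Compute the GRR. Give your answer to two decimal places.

Proportion female at birth = 0.490.
Sum of ASFRs = 38.8 + 100.9 + 209.6 + 163.6 + 89.3 + 26.2 = 628.4
TFR = 5 × 628.4 / 1000 = 3.142
GRR = 0.490 × 3.142 = 1.53958

1.54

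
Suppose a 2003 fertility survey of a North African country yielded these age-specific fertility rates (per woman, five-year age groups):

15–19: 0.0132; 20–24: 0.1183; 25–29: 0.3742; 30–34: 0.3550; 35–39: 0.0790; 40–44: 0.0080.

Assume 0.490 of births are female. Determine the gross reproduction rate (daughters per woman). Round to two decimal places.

Proportion female at birth = 0.490.
Sum of ASFRs = 0.0132 + 0.1183 + 0.3742 + 0.3550 + 0.0790 + 0.0080 = 0.9477
TFR = 5 × 0.9477 = 4.7385
GRR = 0.490 × 4.7385 = 2.32187

2.32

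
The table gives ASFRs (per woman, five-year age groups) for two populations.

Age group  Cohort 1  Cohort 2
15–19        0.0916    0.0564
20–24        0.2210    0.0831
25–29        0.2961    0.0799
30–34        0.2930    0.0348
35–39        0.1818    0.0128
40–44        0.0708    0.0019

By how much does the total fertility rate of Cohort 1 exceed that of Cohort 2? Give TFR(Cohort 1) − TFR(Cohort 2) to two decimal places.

Cohort 1:
  Sum of ASFRs = 0.0916 + 0.2210 + 0.2961 + 0.2930 + 0.1818 + 0.0708 = 1.1543
  TFR = 5 × 1.1543 = 5.7715
Cohort 2:
  Sum of ASFRs = 0.0564 + 0.0831 + 0.0799 + 0.0348 + 0.0128 + 0.0019 = 0.2689
  TFR = 5 × 0.2689 = 1.3445
Difference = 5.7715 − 1.3445 = 4.427

4.43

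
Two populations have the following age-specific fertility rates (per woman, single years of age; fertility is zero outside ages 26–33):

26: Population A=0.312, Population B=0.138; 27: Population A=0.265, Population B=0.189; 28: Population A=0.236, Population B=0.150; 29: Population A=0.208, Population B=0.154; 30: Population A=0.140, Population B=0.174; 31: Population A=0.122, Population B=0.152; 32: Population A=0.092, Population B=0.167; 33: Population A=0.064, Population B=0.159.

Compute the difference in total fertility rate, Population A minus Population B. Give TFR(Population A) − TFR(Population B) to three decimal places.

Population A:
  Sum of ASFRs = 0.312 + 0.265 + 0.236 + 0.208 + 0.140 + 0.122 + 0.092 + 0.064 = 1.439
  TFR = 1.439
Population B:
  Sum of ASFRs = 0.138 + 0.189 + 0.150 + 0.154 + 0.174 + 0.152 + 0.167 + 0.159 = 1.283
  TFR = 1.283
Difference = 1.439 − 1.283 = 0.156

0.156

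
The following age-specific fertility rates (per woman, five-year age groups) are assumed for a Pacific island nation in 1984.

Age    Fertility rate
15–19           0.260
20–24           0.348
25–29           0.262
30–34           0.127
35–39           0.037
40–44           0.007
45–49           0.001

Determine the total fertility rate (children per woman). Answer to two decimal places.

5.21

Sum of ASFRs = 0.260 + 0.348 + 0.262 + 0.127 + 0.037 + 0.007 + 0.001 = 1.042
TFR = 5 × 1.042 = 5.21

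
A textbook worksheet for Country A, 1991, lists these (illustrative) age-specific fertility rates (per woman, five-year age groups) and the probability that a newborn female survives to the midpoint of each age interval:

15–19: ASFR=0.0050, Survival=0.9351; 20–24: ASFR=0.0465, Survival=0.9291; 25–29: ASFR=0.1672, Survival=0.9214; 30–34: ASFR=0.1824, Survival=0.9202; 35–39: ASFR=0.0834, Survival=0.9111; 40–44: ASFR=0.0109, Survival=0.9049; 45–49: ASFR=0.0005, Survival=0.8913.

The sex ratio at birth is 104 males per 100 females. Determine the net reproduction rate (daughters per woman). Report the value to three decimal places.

1.118

Proportion female at birth = 100 / (100 + 104) = 0.49020.
Survival-weighted fertility by age (5·fₓ·Sₓ):
  15–19: 5 × 0.0050 × 0.9351 = 0.02338
  20–24: 5 × 0.0465 × 0.9291 = 0.21602
  25–29: 5 × 0.1672 × 0.9214 = 0.77029
  30–34: 5 × 0.1824 × 0.9202 = 0.83922
  35–39: 5 × 0.0834 × 0.9111 = 0.37993
  40–44: 5 × 0.0109 × 0.9049 = 0.04932
  45–49: 5 × 0.0005 × 0.8913 = 0.00223
Sum = 2.28039
NRR = 0.49020 × 2.28039 = 1.11785
An NRR exceeding 1 indicates intrinsic growth under these rates.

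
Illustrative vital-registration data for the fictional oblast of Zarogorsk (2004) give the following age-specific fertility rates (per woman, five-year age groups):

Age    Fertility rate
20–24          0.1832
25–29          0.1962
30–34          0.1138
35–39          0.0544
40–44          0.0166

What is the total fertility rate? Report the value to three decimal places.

2.821

Sum of ASFRs = 0.1832 + 0.1962 + 0.1138 + 0.0544 + 0.0166 = 0.5642
TFR = 5 × 0.5642 = 2.821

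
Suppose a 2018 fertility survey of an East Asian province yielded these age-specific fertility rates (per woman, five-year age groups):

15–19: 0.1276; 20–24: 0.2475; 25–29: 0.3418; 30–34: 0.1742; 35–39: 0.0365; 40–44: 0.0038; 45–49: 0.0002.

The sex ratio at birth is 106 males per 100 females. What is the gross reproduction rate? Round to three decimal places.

2.261

Proportion female at birth = 100 / (100 + 106) = 0.48544.
Sum of ASFRs = 0.1276 + 0.2475 + 0.3418 + 0.1742 + 0.0365 + 0.0038 + 0.0002 = 0.9316
TFR = 5 × 0.9316 = 4.658
GRR = 0.48544 × 4.658 = 2.26118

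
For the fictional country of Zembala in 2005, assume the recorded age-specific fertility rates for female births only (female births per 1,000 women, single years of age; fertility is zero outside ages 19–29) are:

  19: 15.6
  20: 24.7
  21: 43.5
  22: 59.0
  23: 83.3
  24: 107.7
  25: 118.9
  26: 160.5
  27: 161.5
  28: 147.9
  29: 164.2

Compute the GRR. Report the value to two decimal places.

Sum of female ASFRs = 15.6 + 24.7 + 43.5 + 59.0 + 83.3 + 107.7 + 118.9 + 160.5 + 161.5 + 147.9 + 164.2 = 1086.8
GRR = 1086.8 / 1000 = 1.0868

1.09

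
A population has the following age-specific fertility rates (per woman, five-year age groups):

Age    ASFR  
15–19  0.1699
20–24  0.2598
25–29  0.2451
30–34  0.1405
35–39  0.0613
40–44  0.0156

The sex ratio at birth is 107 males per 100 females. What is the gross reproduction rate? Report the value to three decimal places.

2.155

Proportion female at birth = 100 / (100 + 107) = 0.48309.
Sum of ASFRs = 0.1699 + 0.2598 + 0.2451 + 0.1405 + 0.0613 + 0.0156 = 0.8922
TFR = 5 × 0.8922 = 4.461
GRR = 0.48309 × 4.461 = 2.15506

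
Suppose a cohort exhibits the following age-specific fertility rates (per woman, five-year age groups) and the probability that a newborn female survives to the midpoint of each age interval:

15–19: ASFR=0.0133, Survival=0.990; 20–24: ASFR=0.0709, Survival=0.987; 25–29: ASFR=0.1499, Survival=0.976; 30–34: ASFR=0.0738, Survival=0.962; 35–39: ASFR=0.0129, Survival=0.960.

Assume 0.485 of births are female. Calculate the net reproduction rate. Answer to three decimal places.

Proportion female at birth = 0.485.
Per-age-group product (5 × ASFR × survival probability):
  15–19: 5 × 0.0133 × 0.990 = 0.06584
  20–24: 5 × 0.0709 × 0.987 = 0.34989
  25–29: 5 × 0.1499 × 0.976 = 0.73151
  30–34: 5 × 0.0738 × 0.962 = 0.35498
  35–39: 5 × 0.0129 × 0.960 = 0.06192
Sum = 1.56414
NRR = 0.485 × 1.56414 = 0.75861

0.759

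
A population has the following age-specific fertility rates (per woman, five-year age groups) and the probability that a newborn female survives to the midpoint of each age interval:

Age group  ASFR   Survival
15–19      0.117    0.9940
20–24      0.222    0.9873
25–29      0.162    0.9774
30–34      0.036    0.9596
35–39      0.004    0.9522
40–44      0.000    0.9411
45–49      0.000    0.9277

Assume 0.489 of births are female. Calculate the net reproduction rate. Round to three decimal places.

1.301

Proportion female at birth = 0.489.
Each age group contributes 5 × ASFR × survival:
  15–19: 5 × 0.117 × 0.9940 = 0.58149
  20–24: 5 × 0.222 × 0.9873 = 1.09590
  25–29: 5 × 0.162 × 0.9774 = 0.79169
  30–34: 5 × 0.036 × 0.9596 = 0.17273
  35–39: 5 × 0.004 × 0.9522 = 0.01904
  40–44: 5 × 0.000 × 0.9411 = 0.00000
  45–49: 5 × 0.000 × 0.9277 = 0.00000
Sum = 2.66085
NRR = 0.489 × 2.66085 = 1.30116
With NRR above 1 the population is above replacement fertility.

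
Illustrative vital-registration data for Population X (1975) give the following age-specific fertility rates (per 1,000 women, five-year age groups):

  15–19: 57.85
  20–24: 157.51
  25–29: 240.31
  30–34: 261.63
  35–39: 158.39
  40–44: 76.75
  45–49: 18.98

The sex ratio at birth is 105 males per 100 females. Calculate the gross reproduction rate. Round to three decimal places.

Proportion female at birth = 100 / (100 + 105) = 0.48780.
Sum of ASFRs = 57.85 + 157.51 + 240.31 + 261.63 + 158.39 + 76.75 + 18.98 = 971.42
TFR = 5 × 971.42 / 1000 = 4.8571
GRR = 0.48780 × 4.8571 = 2.36929

2.369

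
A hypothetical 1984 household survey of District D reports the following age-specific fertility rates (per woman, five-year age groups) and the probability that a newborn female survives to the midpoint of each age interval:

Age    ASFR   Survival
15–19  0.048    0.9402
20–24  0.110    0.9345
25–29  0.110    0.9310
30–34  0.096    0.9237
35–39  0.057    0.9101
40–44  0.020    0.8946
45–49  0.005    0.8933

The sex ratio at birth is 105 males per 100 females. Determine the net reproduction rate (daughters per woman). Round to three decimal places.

1.008

Proportion female at birth = 100 / (100 + 105) = 0.48780.
Survival-weighted fertility by age (5·fₓ·Sₓ):
  15–19: 5 × 0.048 × 0.9402 = 0.22565
  20–24: 5 × 0.110 × 0.9345 = 0.51398
  25–29: 5 × 0.110 × 0.9310 = 0.51205
  30–34: 5 × 0.096 × 0.9237 = 0.44338
  35–39: 5 × 0.057 × 0.9101 = 0.25938
  40–44: 5 × 0.020 × 0.8946 = 0.08946
  45–49: 5 × 0.005 × 0.8933 = 0.02233
Sum = 2.06623
NRR = 0.48780 × 2.06623 = 1.00791
An NRR exceeding 1 indicates intrinsic growth under these rates.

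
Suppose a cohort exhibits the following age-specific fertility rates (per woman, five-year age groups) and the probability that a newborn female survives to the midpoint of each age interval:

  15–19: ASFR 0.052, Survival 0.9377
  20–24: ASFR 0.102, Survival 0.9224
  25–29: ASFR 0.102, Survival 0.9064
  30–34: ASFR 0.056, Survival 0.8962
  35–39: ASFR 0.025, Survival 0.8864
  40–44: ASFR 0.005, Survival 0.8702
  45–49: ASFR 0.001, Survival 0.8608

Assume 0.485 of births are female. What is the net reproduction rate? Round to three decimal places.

0.759

Proportion female at birth = 0.485.
Per-age-group product (5 × ASFR × survival probability):
  15–19: 5 × 0.052 × 0.9377 = 0.24380
  20–24: 5 × 0.102 × 0.9224 = 0.47042
  25–29: 5 × 0.102 × 0.9064 = 0.46226
  30–34: 5 × 0.056 × 0.8962 = 0.25094
  35–39: 5 × 0.025 × 0.8864 = 0.11080
  40–44: 5 × 0.005 × 0.8702 = 0.02176
  45–49: 5 × 0.001 × 0.8608 = 0.00430
Sum = 1.56428
NRR = 0.485 × 1.56428 = 0.75868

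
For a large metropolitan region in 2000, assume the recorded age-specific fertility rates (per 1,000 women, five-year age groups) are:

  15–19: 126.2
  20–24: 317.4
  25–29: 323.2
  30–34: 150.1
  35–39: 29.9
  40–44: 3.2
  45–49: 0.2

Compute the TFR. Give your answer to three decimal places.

Sum of ASFRs = 126.2 + 317.4 + 323.2 + 150.1 + 29.9 + 3.2 + 0.2 = 950.2
TFR = 5 × 950.2 / 1000 = 4.751

4.751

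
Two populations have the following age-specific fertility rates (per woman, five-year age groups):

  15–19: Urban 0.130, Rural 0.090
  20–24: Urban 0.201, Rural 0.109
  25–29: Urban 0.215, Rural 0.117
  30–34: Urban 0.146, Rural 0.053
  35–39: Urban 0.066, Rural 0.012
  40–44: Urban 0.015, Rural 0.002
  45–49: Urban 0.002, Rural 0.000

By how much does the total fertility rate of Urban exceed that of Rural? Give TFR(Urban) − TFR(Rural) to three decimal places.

1.960

Urban:
  Sum of ASFRs = 0.130 + 0.201 + 0.215 + 0.146 + 0.066 + 0.015 + 0.002 = 0.775
  TFR = 5 × 0.775 = 3.875
Rural:
  Sum of ASFRs = 0.090 + 0.109 + 0.117 + 0.053 + 0.012 + 0.002 + 0.000 = 0.383
  TFR = 5 × 0.383 = 1.915
Difference = 3.875 − 1.915 = 1.96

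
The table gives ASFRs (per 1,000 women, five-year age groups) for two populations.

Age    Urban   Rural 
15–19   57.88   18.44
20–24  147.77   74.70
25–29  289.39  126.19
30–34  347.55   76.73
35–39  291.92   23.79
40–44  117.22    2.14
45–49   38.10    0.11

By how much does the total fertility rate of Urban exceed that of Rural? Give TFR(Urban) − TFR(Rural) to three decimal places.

Urban:
  Sum of ASFRs = 57.88 + 147.77 + 289.39 + 347.55 + 291.92 + 117.22 + 38.10 = 1289.83
  TFR = 5 × 1289.83 / 1000 = 6.44915
Rural:
  Sum of ASFRs = 18.44 + 74.70 + 126.19 + 76.73 + 23.79 + 2.14 + 0.11 = 322.10
  TFR = 5 × 322.10 / 1000 = 1.6105
Difference = 6.44915 − 1.6105 = 4.83865

4.839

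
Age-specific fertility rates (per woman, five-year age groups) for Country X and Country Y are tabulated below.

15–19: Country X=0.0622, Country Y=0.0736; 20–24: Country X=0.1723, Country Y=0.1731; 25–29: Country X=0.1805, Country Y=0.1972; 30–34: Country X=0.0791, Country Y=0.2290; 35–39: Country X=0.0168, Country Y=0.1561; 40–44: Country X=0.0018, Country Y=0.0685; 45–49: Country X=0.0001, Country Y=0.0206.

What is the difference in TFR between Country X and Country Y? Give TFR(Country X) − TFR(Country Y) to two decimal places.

Country X:
  Sum of ASFRs = 0.0622 + 0.1723 + 0.1805 + 0.0791 + 0.0168 + 0.0018 + 0.0001 = 0.5128
  TFR = 5 × 0.5128 = 2.564
Country Y:
  Sum of ASFRs = 0.0736 + 0.1731 + 0.1972 + 0.2290 + 0.1561 + 0.0685 + 0.0206 = 0.9181
  TFR = 5 × 0.9181 = 4.5905
Difference = 2.564 − 4.5905 = -2.0265

-2.03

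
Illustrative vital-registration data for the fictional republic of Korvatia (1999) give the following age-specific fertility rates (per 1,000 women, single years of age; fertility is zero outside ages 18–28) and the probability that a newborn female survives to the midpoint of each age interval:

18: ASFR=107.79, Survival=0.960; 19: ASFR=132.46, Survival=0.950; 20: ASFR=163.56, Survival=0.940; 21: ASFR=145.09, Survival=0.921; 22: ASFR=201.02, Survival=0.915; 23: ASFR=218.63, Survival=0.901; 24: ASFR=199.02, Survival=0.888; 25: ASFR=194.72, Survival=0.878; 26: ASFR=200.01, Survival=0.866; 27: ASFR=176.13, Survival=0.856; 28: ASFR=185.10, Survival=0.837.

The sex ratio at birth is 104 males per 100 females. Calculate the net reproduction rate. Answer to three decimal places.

Proportion female at birth = 100 / (100 + 104) = 0.49020.
Per-age-group product (1 × ASFR × survival probability):
  18: 1 × 107.79/1000 × 0.960 = 0.10348
  19: 1 × 132.46/1000 × 0.950 = 0.12584
  20: 1 × 163.56/1000 × 0.940 = 0.15375
  21: 1 × 145.09/1000 × 0.921 = 0.13363
  22: 1 × 201.02/1000 × 0.915 = 0.18393
  23: 1 × 218.63/1000 × 0.901 = 0.19699
  24: 1 × 199.02/1000 × 0.888 = 0.17673
  25: 1 × 194.72/1000 × 0.878 = 0.17096
  26: 1 × 200.01/1000 × 0.866 = 0.17321
  27: 1 × 176.13/1000 × 0.856 = 0.15077
  28: 1 × 185.10/1000 × 0.837 = 0.15493
Sum = 1.72422
NRR = 0.49020 × 1.72422 = 0.84521

0.845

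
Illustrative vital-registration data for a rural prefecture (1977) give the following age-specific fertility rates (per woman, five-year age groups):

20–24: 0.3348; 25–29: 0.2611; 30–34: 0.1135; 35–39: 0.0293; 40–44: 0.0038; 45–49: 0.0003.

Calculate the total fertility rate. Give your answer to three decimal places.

Sum of ASFRs = 0.3348 + 0.2611 + 0.1135 + 0.0293 + 0.0038 + 0.0003 = 0.7428
TFR = 5 × 0.7428 = 3.714

3.714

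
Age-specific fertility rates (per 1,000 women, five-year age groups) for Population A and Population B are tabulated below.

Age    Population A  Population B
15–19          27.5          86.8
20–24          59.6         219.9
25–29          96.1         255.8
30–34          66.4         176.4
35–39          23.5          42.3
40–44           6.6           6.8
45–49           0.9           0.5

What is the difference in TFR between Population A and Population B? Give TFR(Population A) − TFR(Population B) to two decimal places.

Population A:
  Sum of ASFRs = 27.5 + 59.6 + 96.1 + 66.4 + 23.5 + 6.6 + 0.9 = 280.6
  TFR = 5 × 280.6 / 1000 = 1.403
Population B:
  Sum of ASFRs = 86.8 + 219.9 + 255.8 + 176.4 + 42.3 + 6.8 + 0.5 = 788.5
  TFR = 5 × 788.5 / 1000 = 3.9425
Difference = 1.403 − 3.9425 = -2.5395

-2.54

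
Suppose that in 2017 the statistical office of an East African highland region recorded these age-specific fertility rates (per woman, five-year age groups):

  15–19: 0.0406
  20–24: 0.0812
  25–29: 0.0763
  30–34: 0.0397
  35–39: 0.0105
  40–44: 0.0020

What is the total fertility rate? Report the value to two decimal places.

1.25

Sum of ASFRs = 0.0406 + 0.0812 + 0.0763 + 0.0397 + 0.0105 + 0.0020 = 0.2503
TFR = 5 × 0.2503 = 1.2515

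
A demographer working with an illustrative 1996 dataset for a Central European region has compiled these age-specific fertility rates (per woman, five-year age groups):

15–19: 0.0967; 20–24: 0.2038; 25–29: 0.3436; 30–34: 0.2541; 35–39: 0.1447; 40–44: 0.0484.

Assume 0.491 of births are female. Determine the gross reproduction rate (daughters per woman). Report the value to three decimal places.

Proportion female at birth = 0.491.
Sum of ASFRs = 0.0967 + 0.2038 + 0.3436 + 0.2541 + 0.1447 + 0.0484 = 1.0913
TFR = 5 × 1.0913 = 5.4565
GRR = 0.491 × 5.4565 = 2.67914

2.679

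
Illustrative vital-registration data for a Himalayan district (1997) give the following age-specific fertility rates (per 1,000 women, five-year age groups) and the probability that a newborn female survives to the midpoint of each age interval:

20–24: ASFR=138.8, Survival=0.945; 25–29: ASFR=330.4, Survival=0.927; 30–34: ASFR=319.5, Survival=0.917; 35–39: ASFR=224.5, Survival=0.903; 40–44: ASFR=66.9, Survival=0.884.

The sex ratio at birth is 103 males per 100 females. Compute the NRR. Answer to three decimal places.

2.444

Proportion female at birth = 100 / (100 + 103) = 0.49261.
Weighting each age-specific rate by interval width and survival:
  20–24: 5 × 138.8/1000 × 0.945 = 0.65583
  25–29: 5 × 330.4/1000 × 0.927 = 1.53140
  30–34: 5 × 319.5/1000 × 0.917 = 1.46491
  35–39: 5 × 224.5/1000 × 0.903 = 1.01362
  40–44: 5 × 66.9/1000 × 0.884 = 0.29570
Sum = 4.96146
NRR = 0.49261 × 4.96146 = 2.44406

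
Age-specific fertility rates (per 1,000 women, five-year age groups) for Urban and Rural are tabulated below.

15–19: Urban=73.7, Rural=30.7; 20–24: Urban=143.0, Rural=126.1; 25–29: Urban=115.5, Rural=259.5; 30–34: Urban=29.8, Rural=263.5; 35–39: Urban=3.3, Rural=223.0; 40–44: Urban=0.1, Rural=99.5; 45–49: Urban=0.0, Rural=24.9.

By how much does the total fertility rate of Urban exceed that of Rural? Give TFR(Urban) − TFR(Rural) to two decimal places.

-3.31

Urban:
  Sum of ASFRs = 73.7 + 143.0 + 115.5 + 29.8 + 3.3 + 0.1 + 0.0 = 365.4
  TFR = 5 × 365.4 / 1000 = 1.827
Rural:
  Sum of ASFRs = 30.7 + 126.1 + 259.5 + 263.5 + 223.0 + 99.5 + 24.9 = 1027.2
  TFR = 5 × 1027.2 / 1000 = 5.136
Difference = 1.827 − 5.136 = -3.309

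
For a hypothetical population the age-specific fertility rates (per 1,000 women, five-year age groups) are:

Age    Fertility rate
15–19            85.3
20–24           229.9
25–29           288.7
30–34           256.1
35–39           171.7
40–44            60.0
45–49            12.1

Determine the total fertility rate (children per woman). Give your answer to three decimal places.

Sum of ASFRs = 85.3 + 229.9 + 288.7 + 256.1 + 171.7 + 60.0 + 12.1 = 1103.8
TFR = 5 × 1103.8 / 1000 = 5.519

5.519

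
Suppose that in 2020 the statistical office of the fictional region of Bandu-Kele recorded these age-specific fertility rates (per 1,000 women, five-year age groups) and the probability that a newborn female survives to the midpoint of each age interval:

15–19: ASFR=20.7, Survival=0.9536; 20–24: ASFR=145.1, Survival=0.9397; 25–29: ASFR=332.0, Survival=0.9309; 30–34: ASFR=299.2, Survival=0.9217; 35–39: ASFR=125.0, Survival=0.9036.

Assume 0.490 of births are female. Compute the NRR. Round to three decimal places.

Proportion female at birth = 0.490.
Weighting each age-specific rate by interval width and survival:
  15–19: 5 × 20.7/1000 × 0.9536 = 0.09870
  20–24: 5 × 145.1/1000 × 0.9397 = 0.68175
  25–29: 5 × 332.0/1000 × 0.9309 = 1.54529
  30–34: 5 × 299.2/1000 × 0.9217 = 1.37886
  35–39: 5 × 125.0/1000 × 0.9036 = 0.56475
Sum = 4.26935
NRR = 0.490 × 4.26935 = 2.09198

2.092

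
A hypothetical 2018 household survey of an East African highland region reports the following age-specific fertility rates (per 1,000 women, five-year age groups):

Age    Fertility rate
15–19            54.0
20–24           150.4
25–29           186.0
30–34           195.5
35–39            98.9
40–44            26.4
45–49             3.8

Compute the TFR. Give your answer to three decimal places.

3.575

Sum of ASFRs = 54.0 + 150.4 + 186.0 + 195.5 + 98.9 + 26.4 + 3.8 = 715.0
TFR = 5 × 715.0 / 1000 = 3.575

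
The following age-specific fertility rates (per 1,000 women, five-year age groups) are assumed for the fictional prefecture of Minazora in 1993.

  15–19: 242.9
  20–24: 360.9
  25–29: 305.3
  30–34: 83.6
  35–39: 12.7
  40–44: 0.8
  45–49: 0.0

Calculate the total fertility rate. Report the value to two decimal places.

5.03

Sum of ASFRs = 242.9 + 360.9 + 305.3 + 83.6 + 12.7 + 0.8 + 0.0 = 1006.2
TFR = 5 × 1006.2 / 1000 = 5.031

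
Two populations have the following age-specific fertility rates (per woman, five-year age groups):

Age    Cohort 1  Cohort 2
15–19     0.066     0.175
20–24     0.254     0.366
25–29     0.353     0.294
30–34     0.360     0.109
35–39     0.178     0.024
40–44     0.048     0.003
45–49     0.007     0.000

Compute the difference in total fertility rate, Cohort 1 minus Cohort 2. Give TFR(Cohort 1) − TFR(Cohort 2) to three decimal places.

1.475

Cohort 1:
  Sum of ASFRs = 0.066 + 0.254 + 0.353 + 0.360 + 0.178 + 0.048 + 0.007 = 1.266
  TFR = 5 × 1.266 = 6.33
Cohort 2:
  Sum of ASFRs = 0.175 + 0.366 + 0.294 + 0.109 + 0.024 + 0.003 + 0.000 = 0.971
  TFR = 5 × 0.971 = 4.855
Difference = 6.33 − 4.855 = 1.475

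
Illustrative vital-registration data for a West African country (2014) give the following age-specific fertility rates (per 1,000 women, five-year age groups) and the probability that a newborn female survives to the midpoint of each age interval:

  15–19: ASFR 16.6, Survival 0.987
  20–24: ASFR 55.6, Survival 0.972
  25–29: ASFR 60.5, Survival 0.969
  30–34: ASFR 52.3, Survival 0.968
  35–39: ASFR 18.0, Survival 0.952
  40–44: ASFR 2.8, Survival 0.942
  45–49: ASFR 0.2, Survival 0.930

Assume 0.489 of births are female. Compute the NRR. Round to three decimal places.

0.488

Proportion female at birth = 0.489.
Each age group contributes 5 × ASFR × survival:
  15–19: 5 × 16.6/1000 × 0.987 = 0.08192
  20–24: 5 × 55.6/1000 × 0.972 = 0.27022
  25–29: 5 × 60.5/1000 × 0.969 = 0.29312
  30–34: 5 × 52.3/1000 × 0.968 = 0.25313
  35–39: 5 × 18.0/1000 × 0.952 = 0.08568
  40–44: 5 × 2.8/1000 × 0.942 = 0.01319
  45–49: 5 × 0.2/1000 × 0.930 = 0.00093
Sum = 0.99819
NRR = 0.489 × 0.99819 = 0.48811
An NRR under 1 implies long-run decline under these rates.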